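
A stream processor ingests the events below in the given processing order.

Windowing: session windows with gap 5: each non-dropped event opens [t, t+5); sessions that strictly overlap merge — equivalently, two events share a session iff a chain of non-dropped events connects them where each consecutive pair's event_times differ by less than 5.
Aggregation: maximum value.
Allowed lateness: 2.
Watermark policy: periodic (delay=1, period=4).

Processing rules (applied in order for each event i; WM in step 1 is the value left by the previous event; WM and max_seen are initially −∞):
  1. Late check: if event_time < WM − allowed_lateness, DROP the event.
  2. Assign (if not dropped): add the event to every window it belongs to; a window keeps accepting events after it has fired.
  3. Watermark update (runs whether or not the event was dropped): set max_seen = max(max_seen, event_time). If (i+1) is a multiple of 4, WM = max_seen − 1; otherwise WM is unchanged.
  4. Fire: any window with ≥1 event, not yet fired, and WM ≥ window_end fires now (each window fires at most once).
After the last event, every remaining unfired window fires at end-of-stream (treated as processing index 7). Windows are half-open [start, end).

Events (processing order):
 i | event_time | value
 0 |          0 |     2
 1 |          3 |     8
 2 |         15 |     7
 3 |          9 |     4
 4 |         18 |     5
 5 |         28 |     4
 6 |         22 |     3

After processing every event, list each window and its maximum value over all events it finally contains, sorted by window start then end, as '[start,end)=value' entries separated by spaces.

[0,8)=8 [9,14)=4 [15,27)=7 [28,33)=4

i=0 t=0 v=2: → [0,5); WM=−∞
i=1 t=3 v=8: → [0,8); WM=−∞
i=2 t=15 v=7: → [15,20); WM=−∞
i=3 t=9 v=4: → [9,14); WM=14
i=4 t=18 v=5: → [15,23); WM=14
i=5 t=28 v=4: → [28,33); WM=14
i=6 t=22 v=3: → [15,27); WM=14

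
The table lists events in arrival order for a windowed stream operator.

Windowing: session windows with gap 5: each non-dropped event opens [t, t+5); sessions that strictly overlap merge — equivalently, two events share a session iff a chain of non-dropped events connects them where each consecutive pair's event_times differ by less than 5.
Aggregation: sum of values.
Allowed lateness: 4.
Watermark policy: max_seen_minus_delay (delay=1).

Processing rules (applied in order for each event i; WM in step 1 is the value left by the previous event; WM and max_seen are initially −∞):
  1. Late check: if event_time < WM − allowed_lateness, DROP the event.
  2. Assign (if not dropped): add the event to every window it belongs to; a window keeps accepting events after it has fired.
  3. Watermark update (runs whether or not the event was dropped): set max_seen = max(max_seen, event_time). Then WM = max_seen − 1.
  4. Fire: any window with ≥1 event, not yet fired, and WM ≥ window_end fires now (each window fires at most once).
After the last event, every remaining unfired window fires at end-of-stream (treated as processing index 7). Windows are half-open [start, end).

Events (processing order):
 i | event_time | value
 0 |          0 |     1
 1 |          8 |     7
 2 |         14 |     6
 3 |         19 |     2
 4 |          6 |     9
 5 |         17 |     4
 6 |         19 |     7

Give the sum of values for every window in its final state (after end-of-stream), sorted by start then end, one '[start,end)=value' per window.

[0,5)=1 [8,13)=7 [14,24)=19

i=0 t=0 v=1: → [0,5); WM=-1
i=1 t=8 v=7: → [8,13); WM=7
i=2 t=14 v=6: → [14,19); WM=13
i=3 t=19 v=2: → [19,24); WM=18
i=4 t=6 v=9: DROP (t<18-4); WM=18
i=5 t=17 v=4: → [14,24); WM=18
i=6 t=19 v=7: → [14,24); WM=18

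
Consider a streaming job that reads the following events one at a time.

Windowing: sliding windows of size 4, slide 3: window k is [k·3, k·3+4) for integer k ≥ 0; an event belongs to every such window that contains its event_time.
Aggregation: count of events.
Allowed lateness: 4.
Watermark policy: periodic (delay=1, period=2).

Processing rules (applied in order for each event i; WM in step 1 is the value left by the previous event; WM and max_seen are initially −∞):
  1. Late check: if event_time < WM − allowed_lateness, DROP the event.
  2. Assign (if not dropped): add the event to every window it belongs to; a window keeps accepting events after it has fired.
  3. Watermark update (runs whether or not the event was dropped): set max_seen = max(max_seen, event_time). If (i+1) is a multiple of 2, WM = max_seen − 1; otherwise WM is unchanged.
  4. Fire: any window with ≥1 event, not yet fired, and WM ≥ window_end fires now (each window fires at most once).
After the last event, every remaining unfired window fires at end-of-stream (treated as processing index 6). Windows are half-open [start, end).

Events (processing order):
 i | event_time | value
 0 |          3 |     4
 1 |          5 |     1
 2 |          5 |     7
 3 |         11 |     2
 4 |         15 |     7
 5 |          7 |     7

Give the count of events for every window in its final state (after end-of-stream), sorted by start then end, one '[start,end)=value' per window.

[0,4)=1 [3,7)=3 [6,10)=1 [9,13)=1 [12,16)=1 [15,19)=1

i=0 t=3 v=4: → [3,7),[0,4); WM=−∞
i=1 t=5 v=1: → [3,7); WM=4; [0,4) fires=1
i=2 t=5 v=7: → [3,7); WM=4
i=3 t=11 v=2: → [9,13); WM=10; [3,7) fires=3
i=4 t=15 v=7: → [15,19),[12,16); WM=10
i=5 t=7 v=7: → [6,10); WM=14; [6,10) fires=1 [9,13) fires=1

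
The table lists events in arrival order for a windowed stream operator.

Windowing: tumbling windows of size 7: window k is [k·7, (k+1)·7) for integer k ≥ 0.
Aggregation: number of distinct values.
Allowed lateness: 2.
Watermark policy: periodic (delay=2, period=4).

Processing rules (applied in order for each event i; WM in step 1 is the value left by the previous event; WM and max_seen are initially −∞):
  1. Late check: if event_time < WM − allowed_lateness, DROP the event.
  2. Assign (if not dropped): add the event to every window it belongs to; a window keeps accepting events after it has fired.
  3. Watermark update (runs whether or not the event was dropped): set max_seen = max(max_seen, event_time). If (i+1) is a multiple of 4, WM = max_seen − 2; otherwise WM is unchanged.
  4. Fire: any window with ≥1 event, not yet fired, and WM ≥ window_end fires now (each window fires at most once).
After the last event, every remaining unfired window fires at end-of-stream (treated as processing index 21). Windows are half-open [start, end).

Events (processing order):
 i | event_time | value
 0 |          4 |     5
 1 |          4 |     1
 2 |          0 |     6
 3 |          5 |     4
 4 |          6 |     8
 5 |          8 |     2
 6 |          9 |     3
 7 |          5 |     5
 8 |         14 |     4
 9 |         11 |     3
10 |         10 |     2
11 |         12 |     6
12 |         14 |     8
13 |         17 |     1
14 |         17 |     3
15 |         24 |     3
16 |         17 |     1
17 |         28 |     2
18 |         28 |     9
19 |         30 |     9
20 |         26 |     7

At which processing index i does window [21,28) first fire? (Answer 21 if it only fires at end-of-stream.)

19

i=0 t=4 v=5: → [0,7); WM=−∞
i=1 t=4 v=1: → [0,7); WM=−∞
i=2 t=0 v=6: → [0,7); WM=−∞
i=3 t=5 v=4: → [0,7); WM=3
i=4 t=6 v=8: → [0,7); WM=3
i=5 t=8 v=2: → [7,14); WM=3
i=6 t=9 v=3: → [7,14); WM=3
i=7 t=5 v=5: → [0,7); WM=7; [0,7) fires=5
i=8 t=14 v=4: → [14,21); WM=7
i=9 t=11 v=3: → [7,14); WM=7
i=10 t=10 v=2: → [7,14); WM=7
i=11 t=12 v=6: → [7,14); WM=12
i=12 t=14 v=8: → [14,21); WM=12
i=13 t=17 v=1: → [14,21); WM=12
i=14 t=17 v=3: → [14,21); WM=12
i=15 t=24 v=3: → [21,28); WM=22; [7,14) fires=3 [14,21) fires=4
i=16 t=17 v=1: DROP (t<22-2); WM=22
i=17 t=28 v=2: → [28,35); WM=22
i=18 t=28 v=9: → [28,35); WM=22
i=19 t=30 v=9: → [28,35); WM=28; [21,28) fires=1
i=20 t=26 v=7: → [21,28); WM=28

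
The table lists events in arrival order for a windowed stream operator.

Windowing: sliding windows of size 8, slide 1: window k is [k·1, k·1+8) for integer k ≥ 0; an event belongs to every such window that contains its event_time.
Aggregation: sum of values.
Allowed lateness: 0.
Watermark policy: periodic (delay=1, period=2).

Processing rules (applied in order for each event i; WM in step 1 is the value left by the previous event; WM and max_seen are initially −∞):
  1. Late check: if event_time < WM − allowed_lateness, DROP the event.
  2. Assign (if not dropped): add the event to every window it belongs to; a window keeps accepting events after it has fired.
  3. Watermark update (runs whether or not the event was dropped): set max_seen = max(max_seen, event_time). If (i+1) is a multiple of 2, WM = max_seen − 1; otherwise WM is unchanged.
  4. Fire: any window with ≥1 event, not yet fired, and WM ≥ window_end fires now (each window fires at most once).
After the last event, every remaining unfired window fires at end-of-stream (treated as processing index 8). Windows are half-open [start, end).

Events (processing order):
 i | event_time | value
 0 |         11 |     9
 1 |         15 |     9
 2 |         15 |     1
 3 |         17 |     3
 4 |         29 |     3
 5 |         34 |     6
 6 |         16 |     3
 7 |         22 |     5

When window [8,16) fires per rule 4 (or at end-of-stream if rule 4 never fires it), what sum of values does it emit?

19

i=0 t=11 v=9: → [11,19),[10,18),[9,17),[8,16),[7,15),[6,14),[5,13),[4,12); WM=−∞
i=1 t=15 v=9: → [15,23),[14,22),[13,21),[12,20),[11,19),[10,18),[9,17),[8,16); WM=14; [4,12) fires=9 [5,13) fires=9 [6,14) fires=9
i=2 t=15 v=1: → [15,23),[14,22),[13,21),[12,20),[11,19),[10,18),[9,17),[8,16); WM=14
i=3 t=17 v=3: → [17,25),[16,24),[15,23),[14,22),[13,21),[12,20),[11,19),[10,18); WM=16; [7,15) fires=9 [8,16) fires=19
i=4 t=29 v=3: → [29,37),[28,36),[27,35),[26,34),[25,33),[24,32),[23,31),[22,30); WM=16
i=5 t=34 v=6: → [34,42),[33,41),[32,40),[31,39),[30,38),[29,37),[28,36),[27,35); WM=33; [9,17) fires=19 [10,18) fires=22 [11,19) fires=22 [12,20) fires=13 [13,21) fires=13 [14,22) fires=13 [15,23) fires=13 [16,24) fires=3 [17,25) fires=3 [22,30) fires=3 [23,31) fires=3 [24,32) fires=3 [25,33) fires=3
i=6 t=16 v=3: DROP (t<33-0); WM=33
i=7 t=22 v=5: DROP (t<33-0); WM=33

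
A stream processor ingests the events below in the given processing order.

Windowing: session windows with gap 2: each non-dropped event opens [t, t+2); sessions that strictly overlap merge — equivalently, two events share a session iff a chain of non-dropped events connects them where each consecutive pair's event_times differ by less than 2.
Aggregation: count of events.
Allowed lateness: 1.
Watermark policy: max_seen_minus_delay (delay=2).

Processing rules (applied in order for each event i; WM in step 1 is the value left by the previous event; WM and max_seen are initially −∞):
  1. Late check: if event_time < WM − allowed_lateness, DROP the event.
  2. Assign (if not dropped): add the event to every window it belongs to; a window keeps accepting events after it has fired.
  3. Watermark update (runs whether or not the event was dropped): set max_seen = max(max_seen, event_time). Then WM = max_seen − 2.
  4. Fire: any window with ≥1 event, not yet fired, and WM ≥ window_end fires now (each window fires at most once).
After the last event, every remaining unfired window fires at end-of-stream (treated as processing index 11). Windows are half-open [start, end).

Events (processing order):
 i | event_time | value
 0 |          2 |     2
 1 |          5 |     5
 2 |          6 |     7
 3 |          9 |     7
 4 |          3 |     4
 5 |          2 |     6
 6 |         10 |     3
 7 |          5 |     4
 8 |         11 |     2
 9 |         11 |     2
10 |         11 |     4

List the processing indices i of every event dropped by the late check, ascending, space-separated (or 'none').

4 5 7

i=0 t=2 v=2: → [2,4); WM=0
i=1 t=5 v=5: → [5,7); WM=3
i=2 t=6 v=7: → [5,8); WM=4
i=3 t=9 v=7: → [9,11); WM=7
i=4 t=3 v=4: DROP (t<7-1); WM=7
i=5 t=2 v=6: DROP (t<7-1); WM=7
i=6 t=10 v=3: → [9,12); WM=8
i=7 t=5 v=4: DROP (t<8-1); WM=8
i=8 t=11 v=2: → [9,13); WM=9
i=9 t=11 v=2: → [9,13); WM=9
i=10 t=11 v=4: → [9,13); WM=9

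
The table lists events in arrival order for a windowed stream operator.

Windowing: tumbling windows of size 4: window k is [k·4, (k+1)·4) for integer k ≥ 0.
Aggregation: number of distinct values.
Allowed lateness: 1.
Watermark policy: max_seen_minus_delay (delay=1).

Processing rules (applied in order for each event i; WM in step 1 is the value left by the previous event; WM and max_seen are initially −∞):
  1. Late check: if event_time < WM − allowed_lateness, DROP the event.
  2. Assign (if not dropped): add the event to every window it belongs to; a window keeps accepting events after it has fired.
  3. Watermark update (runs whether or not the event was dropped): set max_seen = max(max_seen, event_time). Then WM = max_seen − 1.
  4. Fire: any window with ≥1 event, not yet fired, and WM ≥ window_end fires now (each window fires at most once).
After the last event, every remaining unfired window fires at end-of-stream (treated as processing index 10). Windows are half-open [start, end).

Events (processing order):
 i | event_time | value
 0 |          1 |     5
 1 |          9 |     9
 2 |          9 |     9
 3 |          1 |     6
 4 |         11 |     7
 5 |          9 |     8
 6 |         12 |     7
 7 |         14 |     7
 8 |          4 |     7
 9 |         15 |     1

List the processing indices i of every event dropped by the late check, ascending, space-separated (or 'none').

3 8

i=0 t=1 v=5: → [0,4); WM=0
i=1 t=9 v=9: → [8,12); WM=8; [0,4) fires=1
i=2 t=9 v=9: → [8,12); WM=8
i=3 t=1 v=6: DROP (t<8-1); WM=8
i=4 t=11 v=7: → [8,12); WM=10
i=5 t=9 v=8: → [8,12); WM=10
i=6 t=12 v=7: → [12,16); WM=11
i=7 t=14 v=7: → [12,16); WM=13; [8,12) fires=3
i=8 t=4 v=7: DROP (t<13-1); WM=13
i=9 t=15 v=1: → [12,16); WM=14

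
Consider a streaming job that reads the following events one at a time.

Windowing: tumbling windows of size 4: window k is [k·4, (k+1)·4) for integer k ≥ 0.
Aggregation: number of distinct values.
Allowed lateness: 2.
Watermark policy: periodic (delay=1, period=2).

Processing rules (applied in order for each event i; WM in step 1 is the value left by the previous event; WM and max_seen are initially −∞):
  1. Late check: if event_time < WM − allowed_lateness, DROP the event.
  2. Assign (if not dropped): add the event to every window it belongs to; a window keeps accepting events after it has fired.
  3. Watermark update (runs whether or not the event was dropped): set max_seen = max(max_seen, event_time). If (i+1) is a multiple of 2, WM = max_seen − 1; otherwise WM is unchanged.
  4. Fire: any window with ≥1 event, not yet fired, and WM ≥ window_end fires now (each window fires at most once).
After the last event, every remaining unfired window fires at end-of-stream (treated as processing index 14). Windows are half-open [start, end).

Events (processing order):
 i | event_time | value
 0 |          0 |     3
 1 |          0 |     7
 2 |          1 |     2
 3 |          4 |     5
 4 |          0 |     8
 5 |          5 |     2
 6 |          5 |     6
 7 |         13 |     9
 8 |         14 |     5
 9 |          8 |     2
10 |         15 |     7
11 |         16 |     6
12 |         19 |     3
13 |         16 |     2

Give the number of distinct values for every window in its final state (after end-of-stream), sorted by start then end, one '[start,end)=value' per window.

[0,4)=3 [4,8)=3 [12,16)=3 [16,20)=3

i=0 t=0 v=3: → [0,4); WM=−∞
i=1 t=0 v=7: → [0,4); WM=-1
i=2 t=1 v=2: → [0,4); WM=-1
i=3 t=4 v=5: → [4,8); WM=3
i=4 t=0 v=8: DROP (t<3-2); WM=3
i=5 t=5 v=2: → [4,8); WM=4; [0,4) fires=3
i=6 t=5 v=6: → [4,8); WM=4
i=7 t=13 v=9: → [12,16); WM=12; [4,8) fires=3
i=8 t=14 v=5: → [12,16); WM=12
i=9 t=8 v=2: DROP (t<12-2); WM=13
i=10 t=15 v=7: → [12,16); WM=13
i=11 t=16 v=6: → [16,20); WM=15
i=12 t=19 v=3: → [16,20); WM=15
i=13 t=16 v=2: → [16,20); WM=18; [12,16) fires=3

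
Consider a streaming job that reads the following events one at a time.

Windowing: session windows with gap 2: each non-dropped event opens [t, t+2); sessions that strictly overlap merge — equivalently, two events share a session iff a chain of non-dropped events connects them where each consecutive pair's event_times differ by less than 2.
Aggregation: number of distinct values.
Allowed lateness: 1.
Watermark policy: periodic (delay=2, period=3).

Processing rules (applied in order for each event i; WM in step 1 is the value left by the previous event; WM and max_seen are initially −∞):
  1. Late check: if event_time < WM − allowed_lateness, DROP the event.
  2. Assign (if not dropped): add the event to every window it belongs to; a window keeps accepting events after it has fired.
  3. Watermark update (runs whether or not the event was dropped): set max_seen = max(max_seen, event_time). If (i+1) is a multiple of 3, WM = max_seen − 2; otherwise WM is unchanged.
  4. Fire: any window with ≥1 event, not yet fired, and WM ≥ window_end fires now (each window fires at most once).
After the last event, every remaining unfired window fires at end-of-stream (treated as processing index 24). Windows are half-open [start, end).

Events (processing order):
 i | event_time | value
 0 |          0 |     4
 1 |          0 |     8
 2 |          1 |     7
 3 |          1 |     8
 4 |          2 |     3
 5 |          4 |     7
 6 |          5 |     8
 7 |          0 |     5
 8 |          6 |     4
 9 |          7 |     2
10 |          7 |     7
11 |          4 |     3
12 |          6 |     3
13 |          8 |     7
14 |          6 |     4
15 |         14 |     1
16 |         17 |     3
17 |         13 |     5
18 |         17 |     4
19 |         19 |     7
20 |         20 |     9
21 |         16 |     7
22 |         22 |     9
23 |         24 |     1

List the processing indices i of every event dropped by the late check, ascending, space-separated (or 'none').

i=0 t=0 v=4: → [0,2); WM=−∞
i=1 t=0 v=8: → [0,2); WM=−∞
i=2 t=1 v=7: → [0,3); WM=-1
i=3 t=1 v=8: → [0,3); WM=-1
i=4 t=2 v=3: → [0,4); WM=-1
i=5 t=4 v=7: → [4,6); WM=2
i=6 t=5 v=8: → [4,7); WM=2
i=7 t=0 v=5: DROP (t<2-1); WM=2
i=8 t=6 v=4: → [4,8); WM=4
i=9 t=7 v=2: → [4,9); WM=4
i=10 t=7 v=7: → [4,9); WM=4
i=11 t=4 v=3: → [4,9); WM=5
i=12 t=6 v=3: → [4,9); WM=5
i=13 t=8 v=7: → [4,10); WM=5
i=14 t=6 v=4: → [4,10); WM=6
i=15 t=14 v=1: → [14,16); WM=6
i=16 t=17 v=3: → [17,19); WM=6
i=17 t=13 v=5: → [13,16); WM=15
i=18 t=17 v=4: → [17,19); WM=15
i=19 t=19 v=7: → [19,21); WM=15
i=20 t=20 v=9: → [19,22); WM=18
i=21 t=16 v=7: DROP (t<18-1); WM=18
i=22 t=22 v=9: → [22,24); WM=18
i=23 t=24 v=1: → [24,26); WM=22

7 21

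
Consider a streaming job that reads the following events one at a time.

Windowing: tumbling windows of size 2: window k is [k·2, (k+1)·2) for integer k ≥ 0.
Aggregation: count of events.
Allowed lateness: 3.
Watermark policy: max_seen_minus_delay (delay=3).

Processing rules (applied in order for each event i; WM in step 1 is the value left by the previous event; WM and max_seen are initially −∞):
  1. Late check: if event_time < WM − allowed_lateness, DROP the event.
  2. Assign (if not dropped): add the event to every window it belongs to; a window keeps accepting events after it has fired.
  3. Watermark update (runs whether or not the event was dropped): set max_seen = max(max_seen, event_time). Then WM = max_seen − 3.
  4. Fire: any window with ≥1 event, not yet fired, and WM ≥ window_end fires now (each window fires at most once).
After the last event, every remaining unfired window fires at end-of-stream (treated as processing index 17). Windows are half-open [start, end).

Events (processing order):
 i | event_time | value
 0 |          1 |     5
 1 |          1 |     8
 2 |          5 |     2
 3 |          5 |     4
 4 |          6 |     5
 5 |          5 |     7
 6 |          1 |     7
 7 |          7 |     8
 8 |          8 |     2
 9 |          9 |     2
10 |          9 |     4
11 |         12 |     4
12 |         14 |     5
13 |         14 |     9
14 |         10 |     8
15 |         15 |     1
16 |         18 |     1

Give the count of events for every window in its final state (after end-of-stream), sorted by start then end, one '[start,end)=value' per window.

[0,2)=3 [4,6)=3 [6,8)=2 [8,10)=3 [10,12)=1 [12,14)=1 [14,16)=3 [18,20)=1

i=0 t=1 v=5: → [0,2); WM=-2
i=1 t=1 v=8: → [0,2); WM=-2
i=2 t=5 v=2: → [4,6); WM=2; [0,2) fires=2
i=3 t=5 v=4: → [4,6); WM=2
i=4 t=6 v=5: → [6,8); WM=3
i=5 t=5 v=7: → [4,6); WM=3
i=6 t=1 v=7: → [0,2); WM=3
i=7 t=7 v=8: → [6,8); WM=4
i=8 t=8 v=2: → [8,10); WM=5
i=9 t=9 v=2: → [8,10); WM=6; [4,6) fires=3
i=10 t=9 v=4: → [8,10); WM=6
i=11 t=12 v=4: → [12,14); WM=9; [6,8) fires=2
i=12 t=14 v=5: → [14,16); WM=11; [8,10) fires=3
i=13 t=14 v=9: → [14,16); WM=11
i=14 t=10 v=8: → [10,12); WM=11
i=15 t=15 v=1: → [14,16); WM=12; [10,12) fires=1
i=16 t=18 v=1: → [18,20); WM=15; [12,14) fires=1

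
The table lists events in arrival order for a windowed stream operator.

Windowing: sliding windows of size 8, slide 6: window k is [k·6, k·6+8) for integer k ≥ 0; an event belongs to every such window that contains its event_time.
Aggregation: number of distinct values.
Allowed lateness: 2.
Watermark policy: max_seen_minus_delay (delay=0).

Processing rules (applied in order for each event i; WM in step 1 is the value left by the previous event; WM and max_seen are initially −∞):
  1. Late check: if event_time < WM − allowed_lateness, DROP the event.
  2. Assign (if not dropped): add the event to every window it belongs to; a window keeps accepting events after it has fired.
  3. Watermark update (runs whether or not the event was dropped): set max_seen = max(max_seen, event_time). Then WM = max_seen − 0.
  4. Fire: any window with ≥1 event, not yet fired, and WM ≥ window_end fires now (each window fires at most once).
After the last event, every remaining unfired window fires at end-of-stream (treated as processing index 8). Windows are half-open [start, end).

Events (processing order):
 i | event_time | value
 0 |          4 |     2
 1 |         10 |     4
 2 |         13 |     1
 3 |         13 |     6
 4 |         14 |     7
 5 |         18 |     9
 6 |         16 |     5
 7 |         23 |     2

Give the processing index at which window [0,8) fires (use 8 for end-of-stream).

i=0 t=4 v=2: → [0,8); WM=4
i=1 t=10 v=4: → [6,14); WM=10; [0,8) fires=1
i=2 t=13 v=1: → [12,20),[6,14); WM=13
i=3 t=13 v=6: → [12,20),[6,14); WM=13
i=4 t=14 v=7: → [12,20); WM=14; [6,14) fires=3
i=5 t=18 v=9: → [18,26),[12,20); WM=18
i=6 t=16 v=5: → [12,20); WM=18
i=7 t=23 v=2: → [18,26); WM=23; [12,20) fires=5

1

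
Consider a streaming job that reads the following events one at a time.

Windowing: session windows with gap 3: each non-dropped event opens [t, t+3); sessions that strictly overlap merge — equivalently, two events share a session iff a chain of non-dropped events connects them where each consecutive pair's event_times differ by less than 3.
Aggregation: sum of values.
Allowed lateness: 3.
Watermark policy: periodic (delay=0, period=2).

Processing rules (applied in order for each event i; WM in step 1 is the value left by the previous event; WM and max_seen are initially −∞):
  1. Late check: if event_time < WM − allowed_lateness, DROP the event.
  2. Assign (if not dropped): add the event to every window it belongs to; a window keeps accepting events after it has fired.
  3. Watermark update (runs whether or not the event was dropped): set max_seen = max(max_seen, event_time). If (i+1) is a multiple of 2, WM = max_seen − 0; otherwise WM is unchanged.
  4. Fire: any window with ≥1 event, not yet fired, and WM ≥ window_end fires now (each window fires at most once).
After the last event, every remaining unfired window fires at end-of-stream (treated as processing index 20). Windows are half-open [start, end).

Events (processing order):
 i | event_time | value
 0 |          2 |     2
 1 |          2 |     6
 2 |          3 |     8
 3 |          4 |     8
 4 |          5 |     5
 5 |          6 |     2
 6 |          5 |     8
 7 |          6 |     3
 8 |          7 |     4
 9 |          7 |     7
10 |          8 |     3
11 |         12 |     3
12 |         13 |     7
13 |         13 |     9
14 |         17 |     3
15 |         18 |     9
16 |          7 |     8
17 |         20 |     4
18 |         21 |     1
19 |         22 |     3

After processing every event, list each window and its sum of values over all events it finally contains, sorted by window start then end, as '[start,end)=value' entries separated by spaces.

i=0 t=2 v=2: → [2,5); WM=−∞
i=1 t=2 v=6: → [2,5); WM=2
i=2 t=3 v=8: → [2,6); WM=2
i=3 t=4 v=8: → [2,7); WM=4
i=4 t=5 v=5: → [2,8); WM=4
i=5 t=6 v=2: → [2,9); WM=6
i=6 t=5 v=8: → [2,9); WM=6
i=7 t=6 v=3: → [2,9); WM=6
i=8 t=7 v=4: → [2,10); WM=6
i=9 t=7 v=7: → [2,10); WM=7
i=10 t=8 v=3: → [2,11); WM=7
i=11 t=12 v=3: → [12,15); WM=12
i=12 t=13 v=7: → [12,16); WM=12
i=13 t=13 v=9: → [12,16); WM=13
i=14 t=17 v=3: → [17,20); WM=13
i=15 t=18 v=9: → [17,21); WM=18
i=16 t=7 v=8: DROP (t<18-3); WM=18
i=17 t=20 v=4: → [17,23); WM=20
i=18 t=21 v=1: → [17,24); WM=20
i=19 t=22 v=3: → [17,25); WM=22

[2,11)=56 [12,16)=19 [17,25)=20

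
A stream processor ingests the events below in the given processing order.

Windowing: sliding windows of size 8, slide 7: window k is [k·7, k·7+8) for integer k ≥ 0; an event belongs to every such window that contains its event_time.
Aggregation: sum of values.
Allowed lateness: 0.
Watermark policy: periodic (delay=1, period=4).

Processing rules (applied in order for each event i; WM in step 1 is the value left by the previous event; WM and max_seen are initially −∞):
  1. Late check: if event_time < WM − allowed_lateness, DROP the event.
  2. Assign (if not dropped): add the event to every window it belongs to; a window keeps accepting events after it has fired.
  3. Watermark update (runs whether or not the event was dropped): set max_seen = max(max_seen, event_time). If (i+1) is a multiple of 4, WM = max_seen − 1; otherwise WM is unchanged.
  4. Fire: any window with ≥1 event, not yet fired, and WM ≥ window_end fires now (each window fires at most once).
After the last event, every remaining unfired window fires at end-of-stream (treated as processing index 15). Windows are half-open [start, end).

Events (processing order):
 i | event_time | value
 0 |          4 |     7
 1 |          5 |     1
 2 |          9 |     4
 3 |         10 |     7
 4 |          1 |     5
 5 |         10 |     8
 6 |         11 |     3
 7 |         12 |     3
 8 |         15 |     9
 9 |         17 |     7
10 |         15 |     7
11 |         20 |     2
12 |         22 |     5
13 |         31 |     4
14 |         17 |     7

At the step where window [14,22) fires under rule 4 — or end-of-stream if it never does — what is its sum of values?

i=0 t=4 v=7: → [0,8); WM=−∞
i=1 t=5 v=1: → [0,8); WM=−∞
i=2 t=9 v=4: → [7,15); WM=−∞
i=3 t=10 v=7: → [7,15); WM=9; [0,8) fires=8
i=4 t=1 v=5: DROP (t<9-0); WM=9
i=5 t=10 v=8: → [7,15); WM=9
i=6 t=11 v=3: → [7,15); WM=9
i=7 t=12 v=3: → [7,15); WM=11
i=8 t=15 v=9: → [14,22); WM=11
i=9 t=17 v=7: → [14,22); WM=11
i=10 t=15 v=7: → [14,22); WM=11
i=11 t=20 v=2: → [14,22); WM=19; [7,15) fires=25
i=12 t=22 v=5: → [21,29); WM=19
i=13 t=31 v=4: → [28,36); WM=19
i=14 t=17 v=7: DROP (t<19-0); WM=19

25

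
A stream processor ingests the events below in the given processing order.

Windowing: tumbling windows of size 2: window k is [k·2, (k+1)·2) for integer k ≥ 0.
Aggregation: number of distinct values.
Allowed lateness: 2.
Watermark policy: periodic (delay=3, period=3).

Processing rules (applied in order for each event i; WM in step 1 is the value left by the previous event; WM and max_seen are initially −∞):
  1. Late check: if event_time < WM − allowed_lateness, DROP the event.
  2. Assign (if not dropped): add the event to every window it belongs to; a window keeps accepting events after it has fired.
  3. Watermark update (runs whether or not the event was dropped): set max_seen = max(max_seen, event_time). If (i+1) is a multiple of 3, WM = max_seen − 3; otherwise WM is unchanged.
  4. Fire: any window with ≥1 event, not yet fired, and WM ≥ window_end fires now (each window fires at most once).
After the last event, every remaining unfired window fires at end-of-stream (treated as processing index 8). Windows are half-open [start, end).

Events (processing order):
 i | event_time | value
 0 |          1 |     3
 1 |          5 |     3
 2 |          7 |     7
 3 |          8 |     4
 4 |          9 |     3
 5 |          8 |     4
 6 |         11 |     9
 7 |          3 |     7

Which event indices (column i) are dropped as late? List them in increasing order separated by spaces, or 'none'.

i=0 t=1 v=3: → [0,2); WM=−∞
i=1 t=5 v=3: → [4,6); WM=−∞
i=2 t=7 v=7: → [6,8); WM=4; [0,2) fires=1
i=3 t=8 v=4: → [8,10); WM=4
i=4 t=9 v=3: → [8,10); WM=4
i=5 t=8 v=4: → [8,10); WM=6; [4,6) fires=1
i=6 t=11 v=9: → [10,12); WM=6
i=7 t=3 v=7: DROP (t<6-2); WM=6

7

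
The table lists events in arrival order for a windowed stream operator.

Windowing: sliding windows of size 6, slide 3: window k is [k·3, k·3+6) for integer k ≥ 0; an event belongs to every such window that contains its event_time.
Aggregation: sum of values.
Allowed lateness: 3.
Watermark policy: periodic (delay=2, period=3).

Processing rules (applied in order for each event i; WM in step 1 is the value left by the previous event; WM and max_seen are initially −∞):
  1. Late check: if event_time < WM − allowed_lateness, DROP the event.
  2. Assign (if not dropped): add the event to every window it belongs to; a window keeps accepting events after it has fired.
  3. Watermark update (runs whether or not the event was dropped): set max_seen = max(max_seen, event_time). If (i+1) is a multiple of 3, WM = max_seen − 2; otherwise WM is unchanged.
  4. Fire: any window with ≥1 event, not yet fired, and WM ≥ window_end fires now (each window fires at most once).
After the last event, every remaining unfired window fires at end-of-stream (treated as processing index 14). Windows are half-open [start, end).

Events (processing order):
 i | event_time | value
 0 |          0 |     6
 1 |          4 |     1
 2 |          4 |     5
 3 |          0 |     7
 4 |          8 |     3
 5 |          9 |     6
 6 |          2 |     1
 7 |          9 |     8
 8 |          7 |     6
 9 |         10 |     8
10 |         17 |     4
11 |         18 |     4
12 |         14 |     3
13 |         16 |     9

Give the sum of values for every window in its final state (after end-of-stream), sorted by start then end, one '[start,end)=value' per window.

[0,6)=19 [3,9)=15 [6,12)=31 [9,15)=25 [12,18)=16 [15,21)=17 [18,24)=4

i=0 t=0 v=6: → [0,6); WM=−∞
i=1 t=4 v=1: → [3,9),[0,6); WM=−∞
i=2 t=4 v=5: → [3,9),[0,6); WM=2
i=3 t=0 v=7: → [0,6); WM=2
i=4 t=8 v=3: → [6,12),[3,9); WM=2
i=5 t=9 v=6: → [9,15),[6,12); WM=7; [0,6) fires=19
i=6 t=2 v=1: DROP (t<7-3); WM=7
i=7 t=9 v=8: → [9,15),[6,12); WM=7
i=8 t=7 v=6: → [6,12),[3,9); WM=7
i=9 t=10 v=8: → [9,15),[6,12); WM=7
i=10 t=17 v=4: → [15,21),[12,18); WM=7
i=11 t=18 v=4: → [18,24),[15,21); WM=16; [3,9) fires=15 [6,12) fires=31 [9,15) fires=22
i=12 t=14 v=3: → [12,18),[9,15); WM=16
i=13 t=16 v=9: → [15,21),[12,18); WM=16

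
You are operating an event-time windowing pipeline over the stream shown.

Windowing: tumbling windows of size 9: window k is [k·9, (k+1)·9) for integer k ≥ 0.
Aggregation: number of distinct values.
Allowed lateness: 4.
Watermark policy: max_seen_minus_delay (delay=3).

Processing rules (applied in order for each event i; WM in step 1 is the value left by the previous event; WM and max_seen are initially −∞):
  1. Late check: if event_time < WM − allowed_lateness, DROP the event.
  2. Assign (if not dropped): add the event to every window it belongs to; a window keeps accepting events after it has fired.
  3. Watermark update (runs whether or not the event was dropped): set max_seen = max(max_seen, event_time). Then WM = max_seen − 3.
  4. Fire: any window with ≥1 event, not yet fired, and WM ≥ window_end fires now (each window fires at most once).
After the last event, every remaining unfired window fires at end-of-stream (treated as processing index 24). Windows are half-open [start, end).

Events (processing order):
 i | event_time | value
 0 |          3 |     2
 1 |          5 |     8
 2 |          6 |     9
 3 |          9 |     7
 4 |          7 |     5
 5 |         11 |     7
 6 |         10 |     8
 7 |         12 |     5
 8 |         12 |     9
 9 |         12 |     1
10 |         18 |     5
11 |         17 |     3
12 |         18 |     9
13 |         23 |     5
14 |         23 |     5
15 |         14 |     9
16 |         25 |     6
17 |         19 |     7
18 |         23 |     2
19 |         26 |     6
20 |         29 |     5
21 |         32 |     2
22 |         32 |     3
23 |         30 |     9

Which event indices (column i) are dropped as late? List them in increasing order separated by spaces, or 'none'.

i=0 t=3 v=2: → [0,9); WM=0
i=1 t=5 v=8: → [0,9); WM=2
i=2 t=6 v=9: → [0,9); WM=3
i=3 t=9 v=7: → [9,18); WM=6
i=4 t=7 v=5: → [0,9); WM=6
i=5 t=11 v=7: → [9,18); WM=8
i=6 t=10 v=8: → [9,18); WM=8
i=7 t=12 v=5: → [9,18); WM=9; [0,9) fires=4
i=8 t=12 v=9: → [9,18); WM=9
i=9 t=12 v=1: → [9,18); WM=9
i=10 t=18 v=5: → [18,27); WM=15
i=11 t=17 v=3: → [9,18); WM=15
i=12 t=18 v=9: → [18,27); WM=15
i=13 t=23 v=5: → [18,27); WM=20; [9,18) fires=6
i=14 t=23 v=5: → [18,27); WM=20
i=15 t=14 v=9: DROP (t<20-4); WM=20
i=16 t=25 v=6: → [18,27); WM=22
i=17 t=19 v=7: → [18,27); WM=22
i=18 t=23 v=2: → [18,27); WM=22
i=19 t=26 v=6: → [18,27); WM=23
i=20 t=29 v=5: → [27,36); WM=26
i=21 t=32 v=2: → [27,36); WM=29; [18,27) fires=5
i=22 t=32 v=3: → [27,36); WM=29
i=23 t=30 v=9: → [27,36); WM=29

15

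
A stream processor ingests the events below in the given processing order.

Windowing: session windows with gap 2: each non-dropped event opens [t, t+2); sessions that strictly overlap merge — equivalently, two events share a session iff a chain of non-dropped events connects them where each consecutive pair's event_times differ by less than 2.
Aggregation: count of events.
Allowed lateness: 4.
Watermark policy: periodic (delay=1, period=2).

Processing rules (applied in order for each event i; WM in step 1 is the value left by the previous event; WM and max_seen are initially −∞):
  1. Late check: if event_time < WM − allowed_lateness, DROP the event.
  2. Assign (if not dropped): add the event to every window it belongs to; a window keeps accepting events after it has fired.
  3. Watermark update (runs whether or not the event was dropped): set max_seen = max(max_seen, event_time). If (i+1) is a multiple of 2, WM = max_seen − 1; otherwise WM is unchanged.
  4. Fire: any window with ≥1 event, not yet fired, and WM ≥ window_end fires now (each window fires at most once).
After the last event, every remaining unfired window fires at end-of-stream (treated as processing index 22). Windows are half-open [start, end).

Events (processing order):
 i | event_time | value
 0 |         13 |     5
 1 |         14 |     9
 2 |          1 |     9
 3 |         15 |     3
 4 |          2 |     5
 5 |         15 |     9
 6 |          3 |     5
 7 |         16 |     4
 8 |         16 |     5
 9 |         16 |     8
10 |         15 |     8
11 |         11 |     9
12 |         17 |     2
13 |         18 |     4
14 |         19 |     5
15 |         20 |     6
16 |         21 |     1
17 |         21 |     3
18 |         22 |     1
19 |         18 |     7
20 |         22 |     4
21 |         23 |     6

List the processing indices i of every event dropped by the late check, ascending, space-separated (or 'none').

2 4 6

i=0 t=13 v=5: → [13,15); WM=−∞
i=1 t=14 v=9: → [13,16); WM=13
i=2 t=1 v=9: DROP (t<13-4); WM=13
i=3 t=15 v=3: → [13,17); WM=14
i=4 t=2 v=5: DROP (t<14-4); WM=14
i=5 t=15 v=9: → [13,17); WM=14
i=6 t=3 v=5: DROP (t<14-4); WM=14
i=7 t=16 v=4: → [13,18); WM=15
i=8 t=16 v=5: → [13,18); WM=15
i=9 t=16 v=8: → [13,18); WM=15
i=10 t=15 v=8: → [13,18); WM=15
i=11 t=11 v=9: → [11,13); WM=15
i=12 t=17 v=2: → [13,19); WM=15
i=13 t=18 v=4: → [13,20); WM=17
i=14 t=19 v=5: → [13,21); WM=17
i=15 t=20 v=6: → [13,22); WM=19
i=16 t=21 v=1: → [13,23); WM=19
i=17 t=21 v=3: → [13,23); WM=20
i=18 t=22 v=1: → [13,24); WM=20
i=19 t=18 v=7: → [13,24); WM=21
i=20 t=22 v=4: → [13,24); WM=21
i=21 t=23 v=6: → [13,25); WM=22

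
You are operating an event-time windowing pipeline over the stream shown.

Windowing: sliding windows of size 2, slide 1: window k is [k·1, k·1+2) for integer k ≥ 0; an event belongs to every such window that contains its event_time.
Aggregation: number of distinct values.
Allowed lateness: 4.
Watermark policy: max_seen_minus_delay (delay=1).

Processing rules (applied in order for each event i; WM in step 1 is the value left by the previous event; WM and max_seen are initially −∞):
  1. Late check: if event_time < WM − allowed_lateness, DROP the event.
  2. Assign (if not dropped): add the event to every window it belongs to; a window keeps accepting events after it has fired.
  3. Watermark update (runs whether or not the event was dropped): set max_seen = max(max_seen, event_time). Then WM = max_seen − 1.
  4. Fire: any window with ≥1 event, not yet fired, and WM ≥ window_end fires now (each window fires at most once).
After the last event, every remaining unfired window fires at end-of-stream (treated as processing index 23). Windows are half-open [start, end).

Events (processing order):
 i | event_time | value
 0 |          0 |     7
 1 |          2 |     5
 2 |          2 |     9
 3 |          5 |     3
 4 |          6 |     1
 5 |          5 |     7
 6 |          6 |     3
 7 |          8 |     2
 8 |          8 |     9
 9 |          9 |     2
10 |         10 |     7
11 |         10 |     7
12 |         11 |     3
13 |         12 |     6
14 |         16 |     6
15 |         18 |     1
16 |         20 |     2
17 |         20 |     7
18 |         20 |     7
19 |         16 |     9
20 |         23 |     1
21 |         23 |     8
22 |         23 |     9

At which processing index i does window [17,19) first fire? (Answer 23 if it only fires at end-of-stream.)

16

i=0 t=0 v=7: → [0,2); WM=-1
i=1 t=2 v=5: → [2,4),[1,3); WM=1
i=2 t=2 v=9: → [2,4),[1,3); WM=1
i=3 t=5 v=3: → [5,7),[4,6); WM=4; [0,2) fires=1 [1,3) fires=2 [2,4) fires=2
i=4 t=6 v=1: → [6,8),[5,7); WM=5
i=5 t=5 v=7: → [5,7),[4,6); WM=5
i=6 t=6 v=3: → [6,8),[5,7); WM=5
i=7 t=8 v=2: → [8,10),[7,9); WM=7; [4,6) fires=2 [5,7) fires=3
i=8 t=8 v=9: → [8,10),[7,9); WM=7
i=9 t=9 v=2: → [9,11),[8,10); WM=8; [6,8) fires=2
i=10 t=10 v=7: → [10,12),[9,11); WM=9; [7,9) fires=2
i=11 t=10 v=7: → [10,12),[9,11); WM=9
i=12 t=11 v=3: → [11,13),[10,12); WM=10; [8,10) fires=2
i=13 t=12 v=6: → [12,14),[11,13); WM=11; [9,11) fires=2
i=14 t=16 v=6: → [16,18),[15,17); WM=15; [10,12) fires=2 [11,13) fires=2 [12,14) fires=1
i=15 t=18 v=1: → [18,20),[17,19); WM=17; [15,17) fires=1
i=16 t=20 v=2: → [20,22),[19,21); WM=19; [16,18) fires=1 [17,19) fires=1
i=17 t=20 v=7: → [20,22),[19,21); WM=19
i=18 t=20 v=7: → [20,22),[19,21); WM=19
i=19 t=16 v=9: → [16,18),[15,17); WM=19
i=20 t=23 v=1: → [23,25),[22,24); WM=22; [18,20) fires=1 [19,21) fires=2 [20,22) fires=2
i=21 t=23 v=8: → [23,25),[22,24); WM=22
i=22 t=23 v=9: → [23,25),[22,24); WM=22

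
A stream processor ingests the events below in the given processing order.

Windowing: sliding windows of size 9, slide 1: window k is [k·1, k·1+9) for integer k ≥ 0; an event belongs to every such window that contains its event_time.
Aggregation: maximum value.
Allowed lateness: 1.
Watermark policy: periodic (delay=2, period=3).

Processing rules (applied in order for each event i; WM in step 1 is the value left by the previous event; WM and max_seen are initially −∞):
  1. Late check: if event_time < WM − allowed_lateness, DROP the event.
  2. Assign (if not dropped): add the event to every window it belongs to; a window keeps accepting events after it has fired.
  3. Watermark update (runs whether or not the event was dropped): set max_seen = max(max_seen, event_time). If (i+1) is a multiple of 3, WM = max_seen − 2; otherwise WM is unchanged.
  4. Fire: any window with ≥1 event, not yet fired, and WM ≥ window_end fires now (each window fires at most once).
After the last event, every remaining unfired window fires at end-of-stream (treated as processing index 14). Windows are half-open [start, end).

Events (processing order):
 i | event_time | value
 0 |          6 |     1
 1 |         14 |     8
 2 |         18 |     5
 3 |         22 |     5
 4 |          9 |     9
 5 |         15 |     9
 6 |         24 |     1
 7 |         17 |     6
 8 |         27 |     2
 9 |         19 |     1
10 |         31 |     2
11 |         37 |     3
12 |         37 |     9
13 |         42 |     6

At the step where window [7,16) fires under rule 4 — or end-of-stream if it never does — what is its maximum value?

i=0 t=6 v=1: → [6,15),[5,14),[4,13),[3,12),[2,11),[1,10),[0,9); WM=−∞
i=1 t=14 v=8: → [14,23),[13,22),[12,21),[11,20),[10,19),[9,18),[8,17),[7,16),[6,15); WM=−∞
i=2 t=18 v=5: → [18,27),[17,26),[16,25),[15,24),[14,23),[13,22),[12,21),[11,20),[10,19); WM=16; [0,9) fires=1 [1,10) fires=1 [2,11) fires=1 [3,12) fires=1 [4,13) fires=1 [5,14) fires=1 [6,15) fires=8 [7,16) fires=8
i=3 t=22 v=5: → [22,31),[21,30),[20,29),[19,28),[18,27),[17,26),[16,25),[15,24),[14,23); WM=16
i=4 t=9 v=9: DROP (t<16-1); WM=16
i=5 t=15 v=9: → [15,24),[14,23),[13,22),[12,21),[11,20),[10,19),[9,18),[8,17),[7,16); WM=20; [8,17) fires=9 [9,18) fires=9 [10,19) fires=9 [11,20) fires=9
i=6 t=24 v=1: → [24,33),[23,32),[22,31),[21,30),[20,29),[19,28),[18,27),[17,26),[16,25); WM=20
i=7 t=17 v=6: DROP (t<20-1); WM=20
i=8 t=27 v=2: → [27,36),[26,35),[25,34),[24,33),[23,32),[22,31),[21,30),[20,29),[19,28); WM=25; [12,21) fires=9 [13,22) fires=9 [14,23) fires=9 [15,24) fires=9 [16,25) fires=5
i=9 t=19 v=1: DROP (t<25-1); WM=25
i=10 t=31 v=2: → [31,40),[30,39),[29,38),[28,37),[27,36),[26,35),[25,34),[24,33),[23,32); WM=25
i=11 t=37 v=3: → [37,46),[36,45),[35,44),[34,43),[33,42),[32,41),[31,40),[30,39),[29,38); WM=35; [17,26) fires=5 [18,27) fires=5 [19,28) fires=5 [20,29) fires=5 [21,30) fires=5 [22,31) fires=5 [23,32) fires=2 [24,33) fires=2 [25,34) fires=2 [26,35) fires=2
i=12 t=37 v=9: → [37,46),[36,45),[35,44),[34,43),[33,42),[32,41),[31,40),[30,39),[29,38); WM=35
i=13 t=42 v=6: → [42,51),[41,50),[40,49),[39,48),[38,47),[37,46),[36,45),[35,44),[34,43); WM=35

8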